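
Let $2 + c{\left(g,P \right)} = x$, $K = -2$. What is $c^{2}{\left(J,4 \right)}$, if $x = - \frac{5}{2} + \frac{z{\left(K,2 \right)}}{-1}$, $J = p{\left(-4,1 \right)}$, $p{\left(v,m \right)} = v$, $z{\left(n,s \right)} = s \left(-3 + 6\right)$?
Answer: $\frac{441}{4} \approx 110.25$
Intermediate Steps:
$z{\left(n,s \right)} = 3 s$ ($z{\left(n,s \right)} = s 3 = 3 s$)
$J = -4$
$x = - \frac{17}{2}$ ($x = - \frac{5}{2} + \frac{3 \cdot 2}{-1} = \left(-5\right) \frac{1}{2} + 6 \left(-1\right) = - \frac{5}{2} - 6 = - \frac{17}{2} \approx -8.5$)
$c{\left(g,P \right)} = - \frac{21}{2}$ ($c{\left(g,P \right)} = -2 - \frac{17}{2} = - \frac{21}{2}$)
$c^{2}{\left(J,4 \right)} = \left(- \frac{21}{2}\right)^{2} = \frac{441}{4}$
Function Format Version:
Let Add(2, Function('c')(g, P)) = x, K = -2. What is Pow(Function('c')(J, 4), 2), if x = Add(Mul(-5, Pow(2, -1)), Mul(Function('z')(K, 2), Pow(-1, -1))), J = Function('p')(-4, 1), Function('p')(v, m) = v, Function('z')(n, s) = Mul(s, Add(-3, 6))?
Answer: Rational(441, 4) ≈ 110.25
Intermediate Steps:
Function('z')(n, s) = Mul(3, s) (Function('z')(n, s) = Mul(s, 3) = Mul(3, s))
J = -4
x = Rational(-17, 2) (x = Add(Mul(-5, Pow(2, -1)), Mul(Mul(3, 2), Pow(-1, -1))) = Add(Mul(-5, Rational(1, 2)), Mul(6, -1)) = Add(Rational(-5, 2), -6) = Rational(-17, 2) ≈ -8.5000)
Function('c')(g, P) = Rational(-21, 2) (Function('c')(g, P) = Add(-2, Rational(-17, 2)) = Rational(-21, 2))
Pow(Function('c')(J, 4), 2) = Pow(Rational(-21, 2), 2) = Rational(441, 4)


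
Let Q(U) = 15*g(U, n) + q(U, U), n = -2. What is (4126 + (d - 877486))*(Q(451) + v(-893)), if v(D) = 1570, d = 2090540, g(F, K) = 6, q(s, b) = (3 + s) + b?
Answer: 3122066700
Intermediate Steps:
q(s, b) = 3 + b + s
Q(U) = 93 + 2*U (Q(U) = 15*6 + (3 + U + U) = 90 + (3 + 2*U) = 93 + 2*U)
(4126 + (d - 877486))*(Q(451) + v(-893)) = (4126 + (2090540 - 877486))*((93 + 2*451) + 1570) = (4126 + 1213054)*((93 + 902) + 1570) = 1217180*(995 + 1570) = 1217180*2565 = 3122066700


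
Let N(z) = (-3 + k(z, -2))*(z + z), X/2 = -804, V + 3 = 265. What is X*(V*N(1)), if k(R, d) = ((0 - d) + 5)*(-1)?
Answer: 8425920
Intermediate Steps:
V = 262 (V = -3 + 265 = 262)
X = -1608 (X = 2*(-804) = -1608)
k(R, d) = -5 + d (k(R, d) = (-d + 5)*(-1) = (5 - d)*(-1) = -5 + d)
N(z) = -20*z (N(z) = (-3 + (-5 - 2))*(z + z) = (-3 - 7)*(2*z) = -20*z)
X*(V*N(1)) = -421296*(-20*1) = -421296*(-20) = -1608*(-5240) = 8425920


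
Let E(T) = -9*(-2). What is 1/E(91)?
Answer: 1/18 ≈ 0.055556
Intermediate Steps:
E(T) = 18
1/E(91) = 1/18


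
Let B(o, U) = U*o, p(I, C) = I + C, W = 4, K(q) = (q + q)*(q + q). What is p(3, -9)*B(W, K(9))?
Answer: -7776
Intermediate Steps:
K(q) = 4*q² (K(q) = (2*q)*(2*q) = 4*q²)
p(I, C) = C + I
p(3, -9)*B(W, K(9)) = (-9 + 3)*((4*9²)*4) = -6*4*81*4 = -1944*4 = -6*1296 = -7776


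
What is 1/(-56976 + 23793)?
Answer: -1/33183 ≈ -3.0136e-5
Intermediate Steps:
1/(-56976 + 23793) = 1/(-33183) = -1/33183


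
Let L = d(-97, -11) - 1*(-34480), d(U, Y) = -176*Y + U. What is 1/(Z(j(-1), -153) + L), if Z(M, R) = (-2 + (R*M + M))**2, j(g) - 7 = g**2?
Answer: 1/1519843 ≈ 6.5796e-7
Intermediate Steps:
d(U, Y) = U - 176*Y
j(g) = 7 + g**2
Z(M, R) = (-2 + M + M*R)**2 (Z(M, R) = (-2 + (M*R + M))**2 = (-2 + (M + M*R))**2 = (-2 + M + M*R)**2)
L = 36319 (L = (-97 - 176*(-11)) - 1*(-34480) = (-97 + 1936) + 34480 = 1839 + 34480 = 36319)
1/(Z(j(-1), -153) + L) = 1/((-2 + (7 + (-1)**2) + (7 + (-1)**2)*(-153))**2 + 36319) = 1/((-2 + (7 + 1) + (7 + 1)*(-153))**2 + 36319) = 1/((-2 + 8 + 8*(-153))**2 + 36319) = 1/((-2 + 8 - 1224)**2 + 36319) = 1/((-1218)**2 + 36319) = 1/(1483524 + 36319) = 1/1519843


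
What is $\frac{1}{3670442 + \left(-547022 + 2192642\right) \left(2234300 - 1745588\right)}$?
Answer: $\frac{1}{804237911882} \approx 1.2434 \cdot 10^{-12}$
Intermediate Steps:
$\frac{1}{3670442 + \left(-547022 + 2192642\right) \left(2234300 - 1745588\right)} = \frac{1}{3670442 + 1645620 \cdot 488712} = \frac{1}{3670442 + 804234241440} = \frac{1}{804237911882}$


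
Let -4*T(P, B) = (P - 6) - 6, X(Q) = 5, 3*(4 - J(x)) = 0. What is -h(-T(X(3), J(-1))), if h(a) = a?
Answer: 7/4 ≈ 1.7500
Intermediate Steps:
J(x) = 4 (J(x) = 4 - ⅓*0 = 4 + 0 = 4)
T(P, B) = 3 - P/4 (T(P, B) = -((P - 6) - 6)/4 = -((-6 + P) - 6)/4 = -(-12 + P)/4 = 3 - P/4)
-h(-T(X(3), J(-1))) = -(-1)*(3 - ¼*5) = -(-1)*(3 - 5/4) = -(-1)*7/4 = -1*(-7/4) = 7/4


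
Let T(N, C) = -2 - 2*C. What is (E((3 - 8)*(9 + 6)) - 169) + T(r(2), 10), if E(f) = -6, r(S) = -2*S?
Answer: -197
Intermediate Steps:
(E((3 - 8)*(9 + 6)) - 169) + T(r(2), 10) = (-6 - 169) + (-2 - 2*10) = -175 + (-2 - 20) = -175 - 22 = -197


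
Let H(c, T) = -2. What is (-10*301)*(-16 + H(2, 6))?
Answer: 54180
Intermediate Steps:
(-10*301)*(-16 + H(2, 6)) = (-10*301)*(-16 - 2) = -3010*(-18) = 54180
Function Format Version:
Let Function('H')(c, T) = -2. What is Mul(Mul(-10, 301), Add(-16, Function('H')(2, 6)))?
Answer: 54180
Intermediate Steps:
Mul(Mul(-10, 301), Add(-16, Function('H')(2, 6))) = Mul(Mul(-10, 301), Add(-16, -2)) = Mul(-3010, -18) = 54180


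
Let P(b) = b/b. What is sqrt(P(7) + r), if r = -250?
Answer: I*sqrt(249) ≈ 15.78*I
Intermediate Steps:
P(b) = 1
sqrt(P(7) + r) = sqrt(1 - 250) = sqrt(-249) = I*sqrt(249)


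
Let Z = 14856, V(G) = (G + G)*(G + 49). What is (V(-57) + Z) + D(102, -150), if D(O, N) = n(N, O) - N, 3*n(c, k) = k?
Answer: 15952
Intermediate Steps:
n(c, k) = k/3
V(G) = 2*G*(49 + G) (V(G) = (2*G)*(49 + G) = 2*G*(49 + G))
D(O, N) = -N + O/3 (D(O, N) = O/3 - N = -N + O/3)
(V(-57) + Z) + D(102, -150) = (2*(-57)*(49 - 57) + 14856) + (-1*(-150) + (1/3)*102) = (2*(-57)*(-8) + 14856) + (150 + 34) = (912 + 14856) + 184 = 15768 + 184 = 15952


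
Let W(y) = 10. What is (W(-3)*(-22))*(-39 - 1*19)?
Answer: 12760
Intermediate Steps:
(W(-3)*(-22))*(-39 - 1*19) = (10*(-22))*(-39 - 1*19) = -220*(-39 - 19) = -220*(-58) = 12760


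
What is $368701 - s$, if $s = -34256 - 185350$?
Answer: $588307$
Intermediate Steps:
$s = -219606$ ($s = -34256 - 185350 = -219606$)
$368701 - s = 368701 - -219606 = 368701 + 219606 = 588307$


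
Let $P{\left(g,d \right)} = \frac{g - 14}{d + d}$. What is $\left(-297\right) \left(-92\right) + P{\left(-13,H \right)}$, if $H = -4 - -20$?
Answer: $\frac{874341}{32} \approx 27323.0$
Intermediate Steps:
$H = 16$ ($H = -4 + 20 = 16$)
$P{\left(g,d \right)} = \frac{-14 + g}{2 d}$
$\left(-297\right) \left(-92\right) + P{\left(-13,H \right)} = \left(-297\right) \left(-92\right) + \frac{-14 - 13}{2 \cdot 16} = 27324 + \frac{1}{2} \cdot \frac{1}{16} \left(-27\right) = 27324 - \frac{27}{32} = \frac{874341}{32}$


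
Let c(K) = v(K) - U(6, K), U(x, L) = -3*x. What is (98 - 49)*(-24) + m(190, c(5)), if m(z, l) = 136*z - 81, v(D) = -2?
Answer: 24583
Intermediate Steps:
c(K) = 16 (c(K) = -2 - (-3)*6 = -2 - 1*(-18) = -2 + 18 = 16)
m(z, l) = -81 + 136*z
(98 - 49)*(-24) + m(190, c(5)) = (98 - 49)*(-24) + (-81 + 136*190) = 49*(-24) + (-81 + 25840) = -1176 + 25759 = 24583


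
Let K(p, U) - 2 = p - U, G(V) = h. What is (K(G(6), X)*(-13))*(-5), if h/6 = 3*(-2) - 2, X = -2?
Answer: -2860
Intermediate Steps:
h = -48 (h = 6*(3*(-2) - 2) = 6*(-6 - 2) = 6*(-8) = -48)
G(V) = -48
K(p, U) = 2 + p - U (K(p, U) = 2 + (p - U) = 2 + p - U)
(K(G(6), X)*(-13))*(-5) = ((2 - 48 - 1*(-2))*(-13))*(-5) = ((2 - 48 + 2)*(-13))*(-5) = -44*(-13)*(-5) = 572*(-5) = -2860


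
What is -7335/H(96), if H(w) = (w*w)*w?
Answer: -815/98304 ≈ -0.0082906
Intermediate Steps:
H(w) = w³ (H(w) = w²*w = w³)
-7335/H(96) = -7335/(96³) = -7335/884736 = -7335*1/884736 = -815/98304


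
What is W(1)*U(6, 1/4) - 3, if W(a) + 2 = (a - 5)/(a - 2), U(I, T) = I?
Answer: 9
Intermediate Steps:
W(a) = -2 + (-5 + a)/(-2 + a) (W(a) = -2 + (a - 5)/(a - 2) = -2 + (-5 + a)/(-2 + a))
W(1)*U(6, 1/4) - 3 = ((-1 - 1*1)/(-2 + 1))*6 - 3 = ((-1 - 1)/(-1))*6 - 3 = -1*(-2)*6 - 3 = 2*6 - 3 = 12 - 3 = 9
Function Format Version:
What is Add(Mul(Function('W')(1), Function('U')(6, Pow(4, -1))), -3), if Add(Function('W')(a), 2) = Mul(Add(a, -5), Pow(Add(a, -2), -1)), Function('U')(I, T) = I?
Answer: 9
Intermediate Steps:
Function('W')(a) = Add(-2, Mul(Pow(Add(-2, a), -1), Add(-5, a))) (Function('W')(a) = Add(-2, Mul(Add(a, -5), Pow(Add(a, -2), -1))) = Add(-2, Mul(Add(-5, a), Pow(Add(-2, a), -1))) = Add(-2, Mul(Pow(Add(-2, a), -1), Add(-5, a))))
Add(Mul(Function('W')(1), Function('U')(6, Pow(4, -1))), -3) = Add(Mul(Mul(Pow(Add(-2, 1), -1), Add(-1, Mul(-1, 1))), 6), -3) = Add(Mul(Mul(Pow(-1, -1), Add(-1, -1)), 6), -3) = Add(Mul(Mul(-1, -2), 6), -3) = Add(Mul(2, 6), -3) = Add(12, -3) = 9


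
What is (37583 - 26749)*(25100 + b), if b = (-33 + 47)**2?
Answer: 274056864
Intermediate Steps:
b = 196 (b = 14**2 = 196)
(37583 - 26749)*(25100 + b) = (37583 - 26749)*(25100 + 196) = 10834*25296 = 274056864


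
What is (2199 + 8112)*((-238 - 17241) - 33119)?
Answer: -521715978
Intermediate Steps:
(2199 + 8112)*((-238 - 17241) - 33119) = 10311*(-17479 - 33119) = 10311*(-50598) = -521715978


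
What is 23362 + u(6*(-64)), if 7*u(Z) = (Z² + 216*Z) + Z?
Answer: 227662/7 ≈ 32523.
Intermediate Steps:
u(Z) = 31*Z + Z²/7 (u(Z) = ((Z² + 216*Z) + Z)/7 = (Z² + 217*Z)/7 = 31*Z + Z²/7)
23362 + u(6*(-64)) = 23362 + (6*(-64))*(217 + 6*(-64))/7 = 23362 + (⅐)*(-384)*(217 - 384) = 23362 + (⅐)*(-384)*(-167) = 23362 + 64128/7 = 227662/7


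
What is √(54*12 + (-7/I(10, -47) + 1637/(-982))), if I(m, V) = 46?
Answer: 2*√20602158690/11293 ≈ 25.420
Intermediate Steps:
√(54*12 + (-7/I(10, -47) + 1637/(-982))) = √(54*12 + (-7/46 + 1637/(-982))) = √(648 + (-7*1/46 + 1637*(-1/982))) = √(648 + (-7/46 - 1637/982)) = √(648 - 20544/11293) = √(7297320/11293) = 2*√20602158690/11293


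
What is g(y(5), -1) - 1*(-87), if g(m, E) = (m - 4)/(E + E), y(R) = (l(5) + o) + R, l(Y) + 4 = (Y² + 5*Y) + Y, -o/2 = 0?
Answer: 61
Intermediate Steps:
o = 0 (o = -2*0 = 0)
l(Y) = -4 + Y² + 6*Y (l(Y) = -4 + ((Y² + 5*Y) + Y) = -4 + (Y² + 6*Y) = -4 + Y² + 6*Y)
y(R) = 51 + R (y(R) = ((-4 + 5² + 6*5) + 0) + R = ((-4 + 25 + 30) + 0) + R = (51 + 0) + R = 51 + R)
g(m, E) = (-4 + m)/(2*E) (g(m, E) = (-4 + m)/((2*E)) = (-4 + m)*(1/(2*E)) = (-4 + m)/(2*E))
g(y(5), -1) - 1*(-87) = (½)*(-4 + (51 + 5))/(-1) - 1*(-87) = (½)*(-1)*(-4 + 56) + 87 = (½)*(-1)*52 + 87 = -26 + 87 = 61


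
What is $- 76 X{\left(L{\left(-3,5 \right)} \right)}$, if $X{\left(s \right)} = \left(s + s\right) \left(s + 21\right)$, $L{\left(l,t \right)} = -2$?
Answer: $5776$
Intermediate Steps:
$X{\left(s \right)} = 2 s \left(21 + s\right)$
$- 76 X{\left(L{\left(-3,5 \right)} \right)} = - 76 \cdot 2 \left(-2\right) \left(21 - 2\right) = - 76 \cdot 2 \left(-2\right) 19 = \left(-76\right) \left(-76\right) = 5776$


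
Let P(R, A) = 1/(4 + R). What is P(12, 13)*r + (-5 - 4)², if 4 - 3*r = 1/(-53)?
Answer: 68759/848 ≈ 81.084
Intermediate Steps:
r = 71/53 (r = 4/3 - ⅓/(-53) = 4/3 - ⅓*(-1/53) = 4/3 + 1/159 = 71/53 ≈ 1.3396)
P(12, 13)*r + (-5 - 4)² = (71/53)/(4 + 12) + (-5 - 4)² = (71/53)/16 + (-9)² = (1/16)*(71/53) + 81 = 71/848 + 81 = 68759/848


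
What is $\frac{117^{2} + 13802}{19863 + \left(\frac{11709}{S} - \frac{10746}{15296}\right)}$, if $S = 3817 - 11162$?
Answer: $\frac{1544294828960}{1115666270163} \approx 1.3842$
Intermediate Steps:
$S = -7345$
$\frac{117^{2} + 13802}{19863 + \left(\frac{11709}{S} - \frac{10746}{15296}\right)} = \frac{117^{2} + 13802}{19863 + \left(\frac{11709}{-7345} - \frac{10746}{15296}\right)} = \frac{13689 + 13802}{19863 + \left(11709 \left(- \frac{1}{7345}\right) - \frac{5373}{7648}\right)} = \frac{27491}{19863 - \frac{129015117}{56174560}} = \frac{27491}{\frac{1115666270163}{56174560}} = 27491 \cdot \frac{56174560}{1115666270163} = \frac{1544294828960}{1115666270163}$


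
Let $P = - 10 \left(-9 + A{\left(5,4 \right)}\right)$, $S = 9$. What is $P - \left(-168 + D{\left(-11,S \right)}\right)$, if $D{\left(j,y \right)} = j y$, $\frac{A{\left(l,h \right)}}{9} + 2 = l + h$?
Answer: $-273$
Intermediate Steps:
$A{\left(l,h \right)} = -18 + 9 h + 9 l$ ($A{\left(l,h \right)} = -18 + 9 \left(l + h\right) = -18 + 9 \left(h + l\right) = -18 + \left(9 h + 9 l\right) = -18 + 9 h + 9 l$)
$P = -540$ ($P = - 10 \left(-9 + \left(-18 + 9 \cdot 4 + 9 \cdot 5\right)\right) = - 10 \left(-9 + \left(-18 + 36 + 45\right)\right) = - 10 \left(-9 + 63\right) = \left(-10\right) 54 = -540$)
$P - \left(-168 + D{\left(-11,S \right)}\right) = -540 - \left(-168 - 99\right) = -540 - -267 = -540 + 267 = -273$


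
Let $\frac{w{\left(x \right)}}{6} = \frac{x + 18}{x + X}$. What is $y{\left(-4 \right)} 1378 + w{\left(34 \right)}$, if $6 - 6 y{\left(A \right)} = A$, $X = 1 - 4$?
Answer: $\frac{214526}{93} \approx 2306.7$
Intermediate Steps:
$X = -3$ ($X = 1 - 4 = -3$)
$y{\left(A \right)} = 1 - \frac{A}{6}$
$w{\left(x \right)} = \frac{6 \left(18 + x\right)}{-3 + x}$ ($w{\left(x \right)} = 6 \frac{x + 18}{x - 3} = 6 \frac{18 + x}{-3 + x} = \frac{6 \left(18 + x\right)}{-3 + x}$)
$y{\left(-4 \right)} 1378 + w{\left(34 \right)} = \left(1 - - \frac{2}{3}\right) 1378 + \frac{6 \left(18 + 34\right)}{-3 + 34} = \left(1 + \frac{2}{3}\right) 1378 + 6 \cdot \frac{1}{31} \cdot 52 = \frac{5}{3} \cdot 1378 + 6 \cdot \frac{1}{31} \cdot 52 = \frac{6890}{3} + \frac{312}{31} = \frac{214526}{93}$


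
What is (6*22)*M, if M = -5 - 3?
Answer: -1056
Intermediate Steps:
M = -8
(6*22)*M = (6*22)*(-8) = 132*(-8) = -1056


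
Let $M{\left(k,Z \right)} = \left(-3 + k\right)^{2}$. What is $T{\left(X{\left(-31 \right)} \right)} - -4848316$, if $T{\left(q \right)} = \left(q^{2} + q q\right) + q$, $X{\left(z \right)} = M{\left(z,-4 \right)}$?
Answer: $7522144$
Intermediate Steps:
$X{\left(z \right)} = \left(-3 + z\right)^{2}$
$T{\left(q \right)} = q + 2 q^{2}$ ($T{\left(q \right)} = \left(q^{2} + q^{2}\right) + q = 2 q^{2} + q = q + 2 q^{2}$)
$T{\left(X{\left(-31 \right)} \right)} - -4848316 = \left(-3 - 31\right)^{2} \left(1 + 2 \left(-3 - 31\right)^{2}\right) - -4848316 = \left(-34\right)^{2} \left(1 + 2 \left(-34\right)^{2}\right) + 4848316 = 1156 \left(1 + 2 \cdot 1156\right) + 4848316 = 1156 \left(1 + 2312\right) + 4848316 = 1156 \cdot 2313 + 4848316 = 2673828 + 4848316 = 7522144$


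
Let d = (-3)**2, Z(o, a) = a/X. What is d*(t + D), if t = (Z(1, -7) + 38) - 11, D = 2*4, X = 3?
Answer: 294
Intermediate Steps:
Z(o, a) = a/3
D = 8
t = 74/3 (t = ((1/3)*(-7) + 38) - 11 = (-7/3 + 38) - 11 = 107/3 - 11 = 74/3 ≈ 24.667)
d = 9
d*(t + D) = 9*(74/3 + 8) = 9*(98/3) = 294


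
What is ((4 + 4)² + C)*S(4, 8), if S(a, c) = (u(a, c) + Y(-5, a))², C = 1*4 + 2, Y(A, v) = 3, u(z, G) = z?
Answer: 3430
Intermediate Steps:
C = 6 (C = 4 + 2 = 6)
S(a, c) = (3 + a)² (S(a, c) = (a + 3)² = (3 + a)²)
((4 + 4)² + C)*S(4, 8) = ((4 + 4)² + 6)*(3 + 4)² = (8² + 6)*7² = (64 + 6)*49 = 70*49 = 3430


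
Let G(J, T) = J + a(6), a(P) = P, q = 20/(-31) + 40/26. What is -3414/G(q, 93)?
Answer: -229307/463 ≈ -495.26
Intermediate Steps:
q = 360/403 (q = 20*(-1/31) + 40*(1/26) = -20/31 + 20/13 = 360/403 ≈ 0.89330)
G(J, T) = 6 + J (G(J, T) = J + 6 = 6 + J)
-3414/G(q, 93) = -3414/(6 + 360/403) = -3414/2778/403 = -3414*403/2778 = -229307/463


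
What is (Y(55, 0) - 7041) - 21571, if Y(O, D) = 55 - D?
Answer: -28557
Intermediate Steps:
(Y(55, 0) - 7041) - 21571 = ((55 - 1*0) - 7041) - 21571 = ((55 + 0) - 7041) - 21571 = (55 - 7041) - 21571 = -6986 - 21571 = -28557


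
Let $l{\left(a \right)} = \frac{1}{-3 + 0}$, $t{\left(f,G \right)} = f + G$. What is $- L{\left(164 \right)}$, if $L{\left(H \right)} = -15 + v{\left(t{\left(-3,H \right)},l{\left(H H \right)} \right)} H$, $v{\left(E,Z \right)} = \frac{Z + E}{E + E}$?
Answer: $- \frac{32279}{483} \approx -66.83$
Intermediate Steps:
$t{\left(f,G \right)} = G + f$
$l{\left(a \right)} = - \frac{1}{3}$ ($l{\left(a \right)} = \frac{1}{-3} = - \frac{1}{3}$)
$v{\left(E,Z \right)} = \frac{E + Z}{2 E}$
$L{\left(H \right)} = -15 + \frac{H \left(- \frac{10}{3} + H\right)}{2 \left(-3 + H\right)}$ ($L{\left(H \right)} = -15 + \frac{\left(H - 3\right) - \frac{1}{3}}{2 \left(H - 3\right)} H = -15 + \frac{\left(-3 + H\right) - \frac{1}{3}}{2 \left(-3 + H\right)} H = -15 + \frac{- \frac{10}{3} + H}{2 \left(-3 + H\right)} H = -15 + \frac{H \left(- \frac{10}{3} + H\right)}{2 \left(-3 + H\right)}$)
$- L{\left(164 \right)} = - \frac{270 - 16400 + 3 \cdot 164^{2}}{6 \left(-3 + 164\right)} = - \frac{270 - 16400 + 3 \cdot 26896}{6 \cdot 161} = - \frac{270 - 16400 + 80688}{6 \cdot 161} = - \frac{64558}{6 \cdot 161} = \left(-1\right) \frac{32279}{483} = - \frac{32279}{483}$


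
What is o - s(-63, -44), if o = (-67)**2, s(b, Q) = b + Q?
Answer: 4596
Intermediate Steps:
s(b, Q) = Q + b
o = 4489
o - s(-63, -44) = 4489 - (-44 - 63) = 4489 - 1*(-107) = 4489 + 107 = 4596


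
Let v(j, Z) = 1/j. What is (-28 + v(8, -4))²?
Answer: 49729/64 ≈ 777.02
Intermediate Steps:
v(j, Z) = 1/j
(-28 + v(8, -4))² = (-28 + 1/8)² = (-28 + ⅛)² = (-223/8)² = 49729/64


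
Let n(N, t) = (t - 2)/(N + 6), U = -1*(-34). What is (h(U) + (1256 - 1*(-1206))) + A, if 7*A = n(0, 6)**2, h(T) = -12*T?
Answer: 129406/63 ≈ 2054.1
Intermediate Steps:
U = 34
n(N, t) = (-2 + t)/(6 + N)
A = 4/63 (A = ((-2 + 6)/(6 + 0))**2/7 = (4/6)**2/7 = ((1/6)*4)**2/7 = (2/3)**2/7 = (1/7)*(4/9) = 4/63 ≈ 0.063492)
(h(U) + (1256 - 1*(-1206))) + A = (-12*34 + (1256 - 1*(-1206))) + 4/63 = (-408 + (1256 + 1206)) + 4/63 = (-408 + 2462) + 4/63 = 2054 + 4/63 = 129406/63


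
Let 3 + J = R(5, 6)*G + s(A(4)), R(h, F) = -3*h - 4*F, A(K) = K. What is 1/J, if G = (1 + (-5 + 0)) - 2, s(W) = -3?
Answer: 1/228 ≈ 0.0043860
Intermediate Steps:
G = -6 (G = (1 - 5) - 2 = -4 - 2 = -6)
R(h, F) = -4*F - 3*h
J = 228 (J = -3 + ((-4*6 - 3*5)*(-6) - 3) = -3 + ((-24 - 15)*(-6) - 3) = -3 + (-39*(-6) - 3) = -3 + (234 - 3) = -3 + 231 = 228)
1/J = 1/228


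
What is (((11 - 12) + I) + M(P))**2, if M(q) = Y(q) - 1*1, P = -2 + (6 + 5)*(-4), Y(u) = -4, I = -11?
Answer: 289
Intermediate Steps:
P = -46 (P = -2 + 11*(-4) = -2 - 44 = -46)
M(q) = -5 (M(q) = -4 - 1*1 = -4 - 1 = -5)
(((11 - 12) + I) + M(P))**2 = (((11 - 12) - 11) - 5)**2 = ((-1 - 11) - 5)**2 = (-12 - 5)**2 = (-17)**2 = 289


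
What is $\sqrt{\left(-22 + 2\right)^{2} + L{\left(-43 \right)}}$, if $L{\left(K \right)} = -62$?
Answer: $13 \sqrt{2} \approx 18.385$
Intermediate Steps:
$\sqrt{\left(-22 + 2\right)^{2} + L{\left(-43 \right)}} = \sqrt{\left(-22 + 2\right)^{2} - 62} = \sqrt{\left(-20\right)^{2} - 62} = \sqrt{400 - 62} = \sqrt{338} = 13 \sqrt{2}$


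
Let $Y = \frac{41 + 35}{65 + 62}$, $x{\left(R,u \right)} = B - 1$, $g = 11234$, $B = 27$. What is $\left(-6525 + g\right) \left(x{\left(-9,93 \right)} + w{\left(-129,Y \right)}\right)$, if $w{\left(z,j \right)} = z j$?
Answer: $- \frac{30617918}{127} \approx -2.4109 \cdot 10^{5}$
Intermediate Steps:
$x{\left(R,u \right)} = 26$ ($x{\left(R,u \right)} = 27 - 1 = 26$)
$Y = \frac{76}{127} \approx 0.59842$
$w{\left(z,j \right)} = j z$
$\left(-6525 + g\right) \left(x{\left(-9,93 \right)} + w{\left(-129,Y \right)}\right) = \left(-6525 + 11234\right) \left(26 + \frac{76}{127} \left(-129\right)\right) = 4709 \left(26 - \frac{9804}{127}\right) = 4709 \left(- \frac{6502}{127}\right) = - \frac{30617918}{127}$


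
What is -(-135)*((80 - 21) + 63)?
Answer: 16470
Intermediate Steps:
-(-135)*((80 - 21) + 63) = -(-135)*(59 + 63) = -(-135)*122 = -1*(-16470) = 16470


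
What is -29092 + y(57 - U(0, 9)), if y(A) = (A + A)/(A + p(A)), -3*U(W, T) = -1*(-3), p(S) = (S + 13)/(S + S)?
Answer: -197783052/6799 ≈ -29090.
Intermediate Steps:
p(S) = (13 + S)/(2*S) (p(S) = (13 + S)/((2*S)) = (13 + S)*(1/(2*S)) = (13 + S)/(2*S))
U(W, T) = -1 (U(W, T) = -(-1)*(-3)/3 = -⅓*3 = -1)
y(A) = 2*A/(A + (13 + A)/(2*A)) (y(A) = (A + A)/(A + (13 + A)/(2*A)) = (2*A)/(A + (13 + A)/(2*A)) = 2*A/(A + (13 + A)/(2*A)))
-29092 + y(57 - U(0, 9)) = -29092 + 4*(57 - 1*(-1))²/(13 + (57 - 1*(-1)) + 2*(57 - 1*(-1))²) = -29092 + 4*(57 + 1)²/(13 + (57 + 1) + 2*(57 + 1)²) = -29092 + 4*58²/(13 + 58 + 2*58²) = -29092 + 4*3364/(13 + 58 + 2*3364) = -29092 + 4*3364/(13 + 58 + 6728) = -29092 + 4*3364/6799 = -29092 + 4*3364*(1/6799) = -29092 + 13456/6799 = -197783052/6799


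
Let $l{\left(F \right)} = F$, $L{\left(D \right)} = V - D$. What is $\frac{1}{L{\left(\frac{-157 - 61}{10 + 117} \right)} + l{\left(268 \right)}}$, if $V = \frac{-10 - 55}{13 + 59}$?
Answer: $\frac{9144}{2458033} \approx 0.00372$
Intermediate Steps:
$V = - \frac{65}{72} \approx -0.90278$
$L{\left(D \right)} = - \frac{65}{72} - D$
$\frac{1}{L{\left(\frac{-157 - 61}{10 + 117} \right)} + l{\left(268 \right)}} = \frac{1}{\left(- \frac{65}{72} - \frac{-157 - 61}{10 + 117}\right) + 268} = \frac{1}{\left(- \frac{65}{72} - - \frac{218}{127}\right) + 268} = \frac{1}{\left(- \frac{65}{72} + \frac{218}{127}\right) + 268} = \frac{1}{\frac{7441}{9144} + 268} = \frac{1}{\frac{2458033}{9144}} = \frac{9144}{2458033}$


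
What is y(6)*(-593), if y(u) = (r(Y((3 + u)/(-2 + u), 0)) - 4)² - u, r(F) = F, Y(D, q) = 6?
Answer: 1186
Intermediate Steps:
y(u) = 4 - u (y(u) = (6 - 4)² - u = 2² - u = 4 - u)
y(6)*(-593) = (4 - 1*6)*(-593) = (4 - 6)*(-593) = -2*(-593) = 1186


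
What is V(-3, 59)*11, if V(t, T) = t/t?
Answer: 11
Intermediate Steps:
V(t, T) = 1
V(-3, 59)*11 = 1*11 = 11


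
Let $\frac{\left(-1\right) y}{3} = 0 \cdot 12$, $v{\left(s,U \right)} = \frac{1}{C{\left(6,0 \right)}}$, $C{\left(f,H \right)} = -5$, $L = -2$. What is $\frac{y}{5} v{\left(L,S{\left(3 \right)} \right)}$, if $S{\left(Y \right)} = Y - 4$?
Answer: $0$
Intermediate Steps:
$S{\left(Y \right)} = -4 + Y$
$v{\left(s,U \right)} = - \frac{1}{5}$ ($v{\left(s,U \right)} = \frac{1}{-5} = - \frac{1}{5}$)
$y = 0$ ($y = - 3 \cdot 0 \cdot 12 = \left(-3\right) 0 = 0$)
$\frac{y}{5} v{\left(L,S{\left(3 \right)} \right)} = \frac{0}{5} \left(- \frac{1}{5}\right) = 0 \cdot \frac{1}{5} \left(- \frac{1}{5}\right) = 0 \left(- \frac{1}{5}\right) = 0$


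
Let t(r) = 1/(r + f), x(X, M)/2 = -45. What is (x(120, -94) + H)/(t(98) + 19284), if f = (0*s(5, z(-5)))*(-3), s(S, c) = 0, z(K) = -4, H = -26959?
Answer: -240982/171803 ≈ -1.4027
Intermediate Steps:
x(X, M) = -90 (x(X, M) = 2*(-45) = -90)
f = 0 (f = (0*0)*(-3) = 0*(-3) = 0)
t(r) = 1/r (t(r) = 1/(r + 0) = 1/r)
(x(120, -94) + H)/(t(98) + 19284) = (-90 - 26959)/(1/98 + 19284) = -27049/(1/98 + 19284) = -27049/1889833/98 = -27049*98/1889833 = -240982/171803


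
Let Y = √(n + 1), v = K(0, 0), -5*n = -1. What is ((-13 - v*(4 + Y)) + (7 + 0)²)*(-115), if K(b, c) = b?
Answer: -4140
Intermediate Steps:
n = ⅕ (n = -⅕*(-1) = ⅕ ≈ 0.20000)
v = 0
Y = √30/5 (Y = √(⅕ + 1) = √(6/5) = √30/5 ≈ 1.0954)
((-13 - v*(4 + Y)) + (7 + 0)²)*(-115) = ((-13 - 0*(4 + √30/5)) + (7 + 0)²)*(-115) = ((-13 - 1*0) + 7²)*(-115) = ((-13 + 0) + 49)*(-115) = (-13 + 49)*(-115) = 36*(-115) = -4140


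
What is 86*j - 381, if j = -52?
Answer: -4853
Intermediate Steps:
86*j - 381 = 86*(-52) - 381 = -4472 - 381 = -4853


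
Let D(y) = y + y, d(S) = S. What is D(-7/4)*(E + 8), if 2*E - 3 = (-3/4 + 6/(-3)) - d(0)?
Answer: -455/16 ≈ -28.438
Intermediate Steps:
D(y) = 2*y
E = ⅛ (E = 3/2 + ((-3/4 + 6/(-3)) - 1*0)/2 = 3/2 + ((-3*¼ + 6*(-⅓)) + 0)/2 = 3/2 + ((-¾ - 2) + 0)/2 = 3/2 + (-11/4 + 0)/2 = 3/2 + (½)*(-11/4) = 3/2 - 11/8 = ⅛ ≈ 0.12500)
D(-7/4)*(E + 8) = (2*(-7/4))*(⅛ + 8) = (2*(-7*¼))*(65/8) = (2*(-7/4))*(65/8) = -7/2*65/8 = -455/16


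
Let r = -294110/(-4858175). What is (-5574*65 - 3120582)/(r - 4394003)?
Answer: 3384099768420/4269367046083 ≈ 0.79265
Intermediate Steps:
r = 58822/971635 (r = -294110*(-1/4858175) = 58822/971635 ≈ 0.060539)
(-5574*65 - 3120582)/(r - 4394003) = (-5574*65 - 3120582)/(58822/971635 - 4394003) = (-362310 - 3120582)/(-4269367046083/971635) = -3482892*(-971635/4269367046083) = 3384099768420/4269367046083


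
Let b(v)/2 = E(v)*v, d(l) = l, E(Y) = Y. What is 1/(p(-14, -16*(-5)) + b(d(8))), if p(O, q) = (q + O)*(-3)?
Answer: -1/70 ≈ -0.014286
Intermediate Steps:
b(v) = 2*v² (b(v) = 2*(v*v) = 2*v²)
p(O, q) = -3*O - 3*q (p(O, q) = (O + q)*(-3) = -3*O - 3*q)
1/(p(-14, -16*(-5)) + b(d(8))) = 1/((-3*(-14) - (-48)*(-5)) + 2*8²) = 1/((42 - 3*80) + 2*64) = 1/((42 - 240) + 128) = 1/(-198 + 128) = 1/(-70) = -1/70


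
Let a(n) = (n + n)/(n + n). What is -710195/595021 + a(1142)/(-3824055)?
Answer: -2715825335746/2275393030155 ≈ -1.1936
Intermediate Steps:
a(n) = 1 (a(n) = (2*n)/((2*n)) = (2*n)*(1/(2*n)) = 1)
-710195/595021 + a(1142)/(-3824055) = -710195/595021 + 1/(-3824055) = -710195*1/595021 + 1*(-1/3824055) = -710195/595021 - 1/3824055 = -2715825335746/2275393030155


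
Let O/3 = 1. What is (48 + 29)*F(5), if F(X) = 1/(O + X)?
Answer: 77/8 ≈ 9.6250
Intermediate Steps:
O = 3 (O = 3*1 = 3)
F(X) = 1/(3 + X)
(48 + 29)*F(5) = (48 + 29)/(3 + 5) = 77/8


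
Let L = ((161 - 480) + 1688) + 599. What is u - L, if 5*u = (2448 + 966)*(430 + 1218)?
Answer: 5616432/5 ≈ 1.1233e+6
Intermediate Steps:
L = 1968 (L = (-319 + 1688) + 599 = 1369 + 599 = 1968)
u = 5626272/5 (u = ((2448 + 966)*(430 + 1218))/5 = (3414*1648)/5 = (1/5)*5626272 = 5626272/5 ≈ 1.1253e+6)
u - L = 5626272/5 - 1*1968 = 5626272/5 - 1968 = 5616432/5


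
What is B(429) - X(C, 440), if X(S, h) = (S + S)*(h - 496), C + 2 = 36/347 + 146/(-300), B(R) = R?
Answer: 4218989/26025 ≈ 162.11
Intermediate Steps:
C = -124031/52050 (C = -2 + (36/347 + 146/(-300)) = -2 + (36*(1/347) + 146*(-1/300)) = -2 + (36/347 - 73/150) = -2 - 19931/52050 = -124031/52050 ≈ -2.3829)
X(S, h) = 2*S*(-496 + h) (X(S, h) = (2*S)*(-496 + h) = 2*S*(-496 + h))
B(429) - X(C, 440) = 429 - 2*(-124031)*(-496 + 440)/52050 = 429 - 2*(-124031)*(-56)/52050 = 429 - 1*6945736/26025 = 429 - 6945736/26025 = 4218989/26025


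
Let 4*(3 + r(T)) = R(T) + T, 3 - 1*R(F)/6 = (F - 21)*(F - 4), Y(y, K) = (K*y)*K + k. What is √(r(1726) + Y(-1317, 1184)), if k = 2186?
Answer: 2*I*√462661437 ≈ 43019.0*I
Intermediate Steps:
Y(y, K) = 2186 + y*K² (Y(y, K) = (K*y)*K + 2186 = y*K² + 2186 = 2186 + y*K²)
R(F) = 18 - 6*(-21 + F)*(-4 + F) (R(F) = 18 - 6*(F - 21)*(F - 4) = 18 - 6*(-21 + F)*(-4 + F))
r(T) = -249/2 - 3*T²/2 + 151*T/4 (r(T) = -3 + ((-486 - 6*T² + 150*T) + T)/4 = -3 + (-486 - 6*T² + 151*T)/4 = -3 + (-243/2 - 3*T²/2 + 151*T/4) = -249/2 - 3*T²/2 + 151*T/4)
√(r(1726) + Y(-1317, 1184)) = √((-249/2 - 3/2*1726² + (151/4)*1726) + (2186 - 1317*1184²)) = √((-249/2 - 3/2*2979076 + 130313/2) + (2186 - 1317*1401856)) = √((-249/2 - 4468614 + 130313/2) + (2186 - 1846244352)) = √(-4403582 - 1846242166) = √(-1850645748) = 2*I*√462661437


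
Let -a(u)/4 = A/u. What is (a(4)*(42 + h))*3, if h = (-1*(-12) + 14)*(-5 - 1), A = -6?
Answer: -2052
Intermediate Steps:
h = -156 (h = (12 + 14)*(-6) = 26*(-6) = -156)
a(u) = 24/u (a(u) = -(-24)/u = 24/u)
(a(4)*(42 + h))*3 = ((24/4)*(42 - 156))*3 = ((24*(¼))*(-114))*3 = (6*(-114))*3 = -684*3 = -2052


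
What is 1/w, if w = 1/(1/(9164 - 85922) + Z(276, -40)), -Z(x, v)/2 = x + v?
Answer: -36229777/76758 ≈ -472.00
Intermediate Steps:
Z(x, v) = -2*v - 2*x (Z(x, v) = -2*(x + v) = -2*(v + x) = -2*v - 2*x)
w = -76758/36229777 (w = 1/(1/(9164 - 85922) + (-2*(-40) - 2*276)) = 1/(1/(-76758) + (80 - 552)) = 1/(-1/76758 - 472) = 1/(-36229777/76758) = -76758/36229777 ≈ -0.0021186)
1/w = 1/(-76758/36229777) = -36229777/76758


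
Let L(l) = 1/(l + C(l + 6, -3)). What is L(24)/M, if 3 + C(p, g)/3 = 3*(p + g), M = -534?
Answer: -1/137772 ≈ -7.2584e-6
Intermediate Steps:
C(p, g) = -9 + 9*g + 9*p (C(p, g) = -9 + 3*(3*(p + g)) = -9 + 3*(3*(g + p)) = -9 + 3*(3*g + 3*p) = -9 + (9*g + 9*p) = -9 + 9*g + 9*p)
L(l) = 1/(18 + 10*l) (L(l) = 1/(l + (-9 + 9*(-3) + 9*(l + 6))) = 1/(l + (-9 - 27 + 9*(6 + l))) = 1/(l + (-9 - 27 + (54 + 9*l))) = 1/(l + (18 + 9*l)) = 1/(18 + 10*l))
L(24)/M = (1/(2*(9 + 5*24)))/(-534) = (1/(2*(9 + 120)))*(-1/534) = ((½)/129)*(-1/534) = ((½)*(1/129))*(-1/534) = (1/258)*(-1/534) = -1/137772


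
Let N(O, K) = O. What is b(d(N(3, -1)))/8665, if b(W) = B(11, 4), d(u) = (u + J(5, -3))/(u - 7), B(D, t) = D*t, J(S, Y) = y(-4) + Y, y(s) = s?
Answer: 44/8665 ≈ 0.0050779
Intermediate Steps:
J(S, Y) = -4 + Y
d(u) = 1 (d(u) = (u + (-4 - 3))/(u - 7) = (u - 7)/(-7 + u) = (-7 + u)/(-7 + u) = 1)
b(W) = 44 (b(W) = 11*4 = 44)
b(d(N(3, -1)))/8665 = 44/8665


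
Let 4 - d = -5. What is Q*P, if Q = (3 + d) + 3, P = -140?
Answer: -2100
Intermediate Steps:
d = 9 (d = 4 - 1*(-5) = 4 + 5 = 9)
Q = 15 (Q = (3 + 9) + 3 = 12 + 3 = 15)
Q*P = 15*(-140) = -2100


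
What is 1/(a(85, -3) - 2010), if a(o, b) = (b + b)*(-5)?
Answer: -1/1980 ≈ -0.00050505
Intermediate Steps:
a(o, b) = -10*b (a(o, b) = (2*b)*(-5) = -10*b)
1/(a(85, -3) - 2010) = 1/(-10*(-3) - 2010) = 1/(30 - 2010) = 1/(-1980) = -1/1980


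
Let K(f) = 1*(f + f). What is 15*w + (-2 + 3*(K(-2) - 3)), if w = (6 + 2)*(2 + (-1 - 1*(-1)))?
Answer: 217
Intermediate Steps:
w = 16 (w = 8*(2 + (-1 + 1)) = 8*(2 + 0) = 8*2 = 16)
K(f) = 2*f (K(f) = 1*(2*f) = 2*f)
15*w + (-2 + 3*(K(-2) - 3)) = 15*16 + (-2 + 3*(2*(-2) - 3)) = 240 + (-2 + 3*(-4 - 3)) = 240 + (-2 + 3*(-7)) = 240 + (-2 - 21) = 240 - 23 = 217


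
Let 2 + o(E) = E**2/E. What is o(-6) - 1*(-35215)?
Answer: 35207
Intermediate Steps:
o(E) = -2 + E (o(E) = -2 + E**2/E = -2 + E)
o(-6) - 1*(-35215) = (-2 - 6) - 1*(-35215) = -8 + 35215 = 35207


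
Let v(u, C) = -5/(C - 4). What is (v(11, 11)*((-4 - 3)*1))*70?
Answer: 350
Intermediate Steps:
v(u, C) = -5/(-4 + C)
(v(11, 11)*((-4 - 3)*1))*70 = ((-5/(-4 + 11))*((-4 - 3)*1))*70 = ((-5/7)*(-7*1))*70 = (-5*⅐*(-7))*70 = -5/7*(-7)*70 = 5*70 = 350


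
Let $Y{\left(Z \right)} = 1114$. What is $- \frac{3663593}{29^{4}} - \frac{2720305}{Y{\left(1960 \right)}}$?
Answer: $- \frac{1928101283307}{787911034} \approx -2447.1$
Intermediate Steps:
$- \frac{3663593}{29^{4}} - \frac{2720305}{Y{\left(1960 \right)}} = - \frac{3663593}{29^{4}} - \frac{2720305}{1114} = - \frac{3663593}{707281} - \frac{2720305}{1114} = - \frac{1928101283307}{787911034}$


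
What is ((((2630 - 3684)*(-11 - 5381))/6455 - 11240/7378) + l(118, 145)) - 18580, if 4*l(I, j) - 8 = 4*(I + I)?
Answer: -415839853638/23812495 ≈ -17463.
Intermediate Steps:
l(I, j) = 2 + 2*I (l(I, j) = 2 + (4*(I + I))/4 = 2 + (4*(2*I))/4 = 2 + (8*I)/4 = 2 + 2*I)
((((2630 - 3684)*(-11 - 5381))/6455 - 11240/7378) + l(118, 145)) - 18580 = ((((2630 - 3684)*(-11 - 5381))/6455 - 11240/7378) + (2 + 2*118)) - 18580 = ((-1054*(-5392)*(1/6455) - 11240*1/7378) + (2 + 236)) - 18580 = ((5683168*(1/6455) - 5620/3689) + 238) - 18580 = ((5683168/6455 - 5620/3689) + 238) - 18580 = (20928929652/23812495 + 238) - 18580 = 26596303462/23812495 - 18580 = -415839853638/23812495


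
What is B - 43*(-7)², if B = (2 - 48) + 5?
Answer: -2148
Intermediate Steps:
B = -41 (B = -46 + 5 = -41)
B - 43*(-7)² = -41 - 43*(-7)² = -41 - 43*49 = -41 - 2107 = -2148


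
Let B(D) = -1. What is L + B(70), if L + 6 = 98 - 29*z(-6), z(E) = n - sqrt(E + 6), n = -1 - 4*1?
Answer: 236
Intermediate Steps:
n = -5 (n = -1 - 4 = -5)
z(E) = -5 - sqrt(6 + E) (z(E) = -5 - sqrt(E + 6) = -5 - sqrt(6 + E))
L = 237 (L = -6 + (98 - 29*(-5 - sqrt(6 - 6))) = -6 + (98 - 29*(-5 - sqrt(0))) = -6 + (98 - 29*(-5 - 1*0)) = -6 + (98 - 29*(-5 + 0)) = -6 + (98 - 29*(-5)) = -6 + (98 + 145) = -6 + 243 = 237)
L + B(70) = 237 - 1 = 236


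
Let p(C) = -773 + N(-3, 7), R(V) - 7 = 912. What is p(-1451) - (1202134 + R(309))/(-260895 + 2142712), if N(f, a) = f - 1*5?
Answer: -1470902130/1881817 ≈ -781.64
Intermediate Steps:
N(f, a) = -5 + f (N(f, a) = f - 5 = -5 + f)
R(V) = 919 (R(V) = 7 + 912 = 919)
p(C) = -781 (p(C) = -773 + (-5 - 3) = -773 - 8 = -781)
p(-1451) - (1202134 + R(309))/(-260895 + 2142712) = -781 - (1202134 + 919)/(-260895 + 2142712) = -781 - 1203053/1881817 = -1470902130/1881817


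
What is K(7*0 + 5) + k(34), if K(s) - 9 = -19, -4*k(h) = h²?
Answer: -299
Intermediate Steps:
k(h) = -h²/4
K(s) = -10 (K(s) = 9 - 19 = -10)
K(7*0 + 5) + k(34) = -10 - ¼*34² = -10 - ¼*1156 = -10 - 289 = -299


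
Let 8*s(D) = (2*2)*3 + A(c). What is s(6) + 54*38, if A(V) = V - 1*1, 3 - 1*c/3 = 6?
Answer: 8209/4 ≈ 2052.3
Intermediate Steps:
c = -9 (c = 9 - 3*6 = 9 - 18 = -9)
A(V) = -1 + V (A(V) = V - 1 = -1 + V)
s(D) = ¼ (s(D) = ((2*2)*3 + (-1 - 9))/8 = (4*3 - 10)/8 = (12 - 10)/8 = (⅛)*2 = ¼)
s(6) + 54*38 = ¼ + 54*38 = ¼ + 2052 = 8209/4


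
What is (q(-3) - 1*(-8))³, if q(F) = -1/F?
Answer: 15625/27 ≈ 578.70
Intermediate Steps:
(q(-3) - 1*(-8))³ = (-1/(-3) - 1*(-8))³ = (-1*(-⅓) + 8)³ = (⅓ + 8)³ = (25/3)³ = 15625/27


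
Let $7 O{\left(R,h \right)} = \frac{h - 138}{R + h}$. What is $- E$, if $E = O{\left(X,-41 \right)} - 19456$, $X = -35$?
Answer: $\frac{10350413}{532} \approx 19456.0$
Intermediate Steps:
$O{\left(R,h \right)} = \frac{-138 + h}{7 \left(R + h\right)}$ ($O{\left(R,h \right)} = \frac{\left(h - 138\right) \frac{1}{R + h}}{7} = \frac{\left(-138 + h\right) \frac{1}{R + h}}{7} = \frac{\frac{1}{R + h} \left(-138 + h\right)}{7} = \frac{-138 + h}{7 \left(R + h\right)}$)
$E = - \frac{10350413}{532}$ ($E = \frac{-138 - 41}{7 \left(-35 - 41\right)} - 19456 = \frac{1}{7} \frac{1}{-76} \left(-179\right) - 19456 = \frac{1}{7} \left(- \frac{1}{76}\right) \left(-179\right) - 19456 = \frac{179}{532} - 19456 = - \frac{10350413}{532} \approx -19456.0$)
$- E = \left(-1\right) \left(- \frac{10350413}{532}\right) = \frac{10350413}{532}$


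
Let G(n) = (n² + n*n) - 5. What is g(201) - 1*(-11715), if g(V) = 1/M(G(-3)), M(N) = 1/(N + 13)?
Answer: 11741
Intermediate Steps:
G(n) = -5 + 2*n² (G(n) = (n² + n²) - 5 = 2*n² - 5 = -5 + 2*n²)
M(N) = 1/(13 + N)
g(V) = 26 (g(V) = 1/(1/(13 + (-5 + 2*(-3)²))) = 1/(1/(13 + (-5 + 2*9))) = 1/(1/(13 + (-5 + 18))) = 1/(1/(13 + 13)) = 1/(1/26) = 26)
g(201) - 1*(-11715) = 26 - 1*(-11715) = 26 + 11715 = 11741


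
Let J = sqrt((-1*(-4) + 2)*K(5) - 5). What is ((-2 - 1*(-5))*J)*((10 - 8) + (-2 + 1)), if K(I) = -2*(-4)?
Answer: 3*sqrt(43) ≈ 19.672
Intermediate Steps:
K(I) = 8
J = sqrt(43) (J = sqrt((-1*(-4) + 2)*8 - 5) = sqrt((4 + 2)*8 - 5) = sqrt(6*8 - 5) = sqrt(48 - 5) = sqrt(43) ≈ 6.5574)
((-2 - 1*(-5))*J)*((10 - 8) + (-2 + 1)) = ((-2 - 1*(-5))*sqrt(43))*((10 - 8) + (-2 + 1)) = ((-2 + 5)*sqrt(43))*(2 - 1) = (3*sqrt(43))*1 = 3*sqrt(43)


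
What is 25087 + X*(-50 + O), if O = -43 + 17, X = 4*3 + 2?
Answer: 24023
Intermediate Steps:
X = 14 (X = 12 + 2 = 14)
O = -26
25087 + X*(-50 + O) = 25087 + 14*(-50 - 26) = 25087 + 14*(-76) = 25087 - 1064 = 24023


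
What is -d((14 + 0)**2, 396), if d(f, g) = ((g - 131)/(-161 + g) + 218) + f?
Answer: -19511/47 ≈ -415.13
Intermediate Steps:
d(f, g) = 218 + f + (-131 + g)/(-161 + g) (d(f, g) = ((-131 + g)/(-161 + g) + 218) + f = (218 + (-131 + g)/(-161 + g)) + f = 218 + f + (-131 + g)/(-161 + g))
-d((14 + 0)**2, 396) = -(-35229 - 161*(14 + 0)**2 + 219*396 + (14 + 0)**2*396)/(-161 + 396) = -(-35229 - 161*14**2 + 86724 + 14**2*396)/235 = -(-35229 - 161*196 + 86724 + 196*396)/235 = -(-35229 - 31556 + 86724 + 77616)/235 = -97555/235 = -1*19511/47 = -19511/47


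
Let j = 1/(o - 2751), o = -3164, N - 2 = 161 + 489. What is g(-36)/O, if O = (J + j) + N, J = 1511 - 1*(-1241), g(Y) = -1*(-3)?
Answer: 5915/6711553 ≈ 0.00088132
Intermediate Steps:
N = 652 (N = 2 + (161 + 489) = 2 + 650 = 652)
g(Y) = 3
j = -1/5915 (j = 1/(-3164 - 2751) = 1/(-5915) = -1/5915 ≈ -0.00016906)
J = 2752 (J = 1511 + 1241 = 2752)
O = 20134659/5915 (O = (2752 - 1/5915) + 652 = 16278079/5915 + 652 = 20134659/5915 ≈ 3404.0)
g(-36)/O = 3/(20134659/5915) = 3*(5915/20134659) = 5915/6711553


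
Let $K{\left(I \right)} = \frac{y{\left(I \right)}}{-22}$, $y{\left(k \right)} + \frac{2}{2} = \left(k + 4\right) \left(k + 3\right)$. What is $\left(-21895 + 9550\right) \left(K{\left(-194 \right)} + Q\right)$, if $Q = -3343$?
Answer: $\frac{123264825}{2} \approx 6.1632 \cdot 10^{7}$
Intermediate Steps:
$y{\left(k \right)} = -1 + \left(3 + k\right) \left(4 + k\right)$ ($y{\left(k \right)} = -1 + \left(k + 4\right) \left(k + 3\right) = -1 + \left(4 + k\right) \left(3 + k\right) = -1 + \left(3 + k\right) \left(4 + k\right)$)
$K{\left(I \right)} = - \frac{1}{2} - \frac{7 I}{22} - \frac{I^{2}}{22}$ ($K{\left(I \right)} = \frac{11 + I^{2} + 7 I}{-22} = \left(11 + I^{2} + 7 I\right) \left(- \frac{1}{22}\right) = - \frac{1}{2} - \frac{7 I}{22} - \frac{I^{2}}{22}$)
$\left(-21895 + 9550\right) \left(K{\left(-194 \right)} + Q\right) = \left(-21895 + 9550\right) \left(\left(- \frac{1}{2} - - \frac{679}{11} - \frac{\left(-194\right)^{2}}{22}\right) - 3343\right) = - 12345 \left(\left(- \frac{1}{2} + \frac{679}{11} - \frac{18818}{11}\right) - 3343\right) = - 12345 \left(- \frac{3299}{2} - 3343\right) = \left(-12345\right) \left(- \frac{9985}{2}\right) = \frac{123264825}{2}$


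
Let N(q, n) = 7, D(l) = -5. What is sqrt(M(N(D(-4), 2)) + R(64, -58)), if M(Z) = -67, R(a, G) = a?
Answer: I*sqrt(3) ≈ 1.732*I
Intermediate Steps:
sqrt(M(N(D(-4), 2)) + R(64, -58)) = sqrt(-67 + 64) = sqrt(-3) = I*sqrt(3)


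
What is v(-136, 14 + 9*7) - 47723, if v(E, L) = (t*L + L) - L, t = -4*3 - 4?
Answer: -48955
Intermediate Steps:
t = -16 (t = -12 - 4 = -16)
v(E, L) = -16*L (v(E, L) = (-16*L + L) - L = -15*L - L = -16*L)
v(-136, 14 + 9*7) - 47723 = -16*(14 + 9*7) - 47723 = -16*(14 + 63) - 47723 = -16*77 - 47723 = -1232 - 47723 = -48955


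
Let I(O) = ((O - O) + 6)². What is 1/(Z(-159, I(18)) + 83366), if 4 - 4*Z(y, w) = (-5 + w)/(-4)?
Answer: 16/1333903 ≈ 1.1995e-5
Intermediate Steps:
I(O) = 36 (I(O) = (0 + 6)² = 6² = 36)
Z(y, w) = 11/16 + w/16 (Z(y, w) = 1 - (-5 + w)/(4*(-4)) = 1 - (-5 + w)*(-1)/(4*4) = 1 - (5/4 - w/4)/4 = 1 + (-5/16 + w/16) = 11/16 + w/16)
1/(Z(-159, I(18)) + 83366) = 1/((11/16 + (1/16)*36) + 83366) = 1/((11/16 + 9/4) + 83366) = 1/(47/16 + 83366) = 1/(1333903/16) = 16/1333903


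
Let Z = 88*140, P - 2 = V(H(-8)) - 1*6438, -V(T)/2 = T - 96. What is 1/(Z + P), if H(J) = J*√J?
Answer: 1519/9229956 - 2*I*√2/2307489 ≈ 0.00016457 - 1.2258e-6*I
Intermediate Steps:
H(J) = J^(3/2)
V(T) = 192 - 2*T (V(T) = -2*(T - 96) = -2*(-96 + T) = 192 - 2*T)
P = -6244 + 32*I*√2 (P = 2 + ((192 - (-32)*I*√2) - 1*6438) = 2 + ((192 - (-32)*I*√2) - 6438) = 2 + ((192 + 32*I*√2) - 6438) = 2 + (-6246 + 32*I*√2) = -6244 + 32*I*√2 ≈ -6244.0 + 45.255*I)
Z = 12320
1/(Z + P) = 1/(12320 + (-6244 + 32*I*√2)) = 1/(6076 + 32*I*√2)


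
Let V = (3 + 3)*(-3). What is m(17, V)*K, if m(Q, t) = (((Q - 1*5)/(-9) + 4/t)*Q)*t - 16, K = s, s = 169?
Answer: 77740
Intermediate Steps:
V = -18 (V = 6*(-3) = -18)
K = 169
m(Q, t) = -16 + Q*t*(5/9 + 4/t - Q/9) (m(Q, t) = (((Q - 5)*(-1/9) + 4/t)*Q)*t - 16 = (((-5 + Q)*(-1/9) + 4/t)*Q)*t - 16 = (((5/9 - Q/9) + 4/t)*Q)*t - 16 = ((5/9 + 4/t - Q/9)*Q)*t - 16 = (Q*(5/9 + 4/t - Q/9))*t - 16 = Q*t*(5/9 + 4/t - Q/9) - 16 = -16 + Q*t*(5/9 + 4/t - Q/9))
m(17, V)*K = (-16 + 4*17 - 1/9*(-18)*17**2 + (5/9)*17*(-18))*169 = (-16 + 68 - 1/9*(-18)*289 - 170)*169 = (-16 + 68 + 578 - 170)*169 = 460*169 = 77740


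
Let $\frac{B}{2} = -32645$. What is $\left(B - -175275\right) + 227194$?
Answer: $337179$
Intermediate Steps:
$B = -65290$ ($B = 2 \left(-32645\right) = -65290$)
$\left(B - -175275\right) + 227194 = \left(-65290 - -175275\right) + 227194 = \left(-65290 + 175275\right) + 227194 = 109985 + 227194 = 337179$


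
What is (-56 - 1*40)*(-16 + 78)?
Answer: -5952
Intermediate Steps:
(-56 - 1*40)*(-16 + 78) = (-56 - 40)*62 = -96*62 = -5952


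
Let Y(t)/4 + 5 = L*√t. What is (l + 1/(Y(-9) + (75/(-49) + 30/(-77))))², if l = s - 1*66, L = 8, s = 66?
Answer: -737297938639031/7935690478752849121 + 355223141085120*I/7935690478752849121 ≈ -9.2909e-5 + 4.4763e-5*I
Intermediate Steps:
Y(t) = -20 + 32*√t (Y(t) = -20 + 4*(8*√t) = -20 + 32*√t)
l = 0 (l = 66 - 1*66 = 66 - 66 = 0)
(l + 1/(Y(-9) + (75/(-49) + 30/(-77))))² = (0 + 1/((-20 + 32*√(-9)) + (75/(-49) + 30/(-77))))² = (0 + 1/((-20 + 32*(3*I)) + (75*(-1/49) + 30*(-1/77))))² = (0 + 1/((-20 + 96*I) + (-75/49 - 30/77)))² = (0 + 1/((-20 + 96*I) - 1035/539))² = (0 + 1/(-11815/539 + 96*I))² = (0 + 290521*(-11815/539 - 96*I)/2817035761)² = (290521*(-11815/539 - 96*I)/2817035761)² = 84402451441*(-11815/539 - 96*I)²/7935690478752849121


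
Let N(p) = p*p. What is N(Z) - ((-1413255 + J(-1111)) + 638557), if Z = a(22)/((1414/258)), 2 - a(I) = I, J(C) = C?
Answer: 387794009241/499849 ≈ 7.7582e+5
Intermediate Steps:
a(I) = 2 - I
Z = -2580/707 (Z = (2 - 1*22)/((1414/258)) = (2 - 22)/((1414*(1/258))) = -20/707/129 = -20*129/707 = -2580/707 ≈ -3.6492)
N(p) = p²
N(Z) - ((-1413255 + J(-1111)) + 638557) = (-2580/707)² - ((-1413255 - 1111) + 638557) = 6656400/499849 - (-1414366 + 638557) = 6656400/499849 - 1*(-775809) = 6656400/499849 + 775809 = 387794009241/499849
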